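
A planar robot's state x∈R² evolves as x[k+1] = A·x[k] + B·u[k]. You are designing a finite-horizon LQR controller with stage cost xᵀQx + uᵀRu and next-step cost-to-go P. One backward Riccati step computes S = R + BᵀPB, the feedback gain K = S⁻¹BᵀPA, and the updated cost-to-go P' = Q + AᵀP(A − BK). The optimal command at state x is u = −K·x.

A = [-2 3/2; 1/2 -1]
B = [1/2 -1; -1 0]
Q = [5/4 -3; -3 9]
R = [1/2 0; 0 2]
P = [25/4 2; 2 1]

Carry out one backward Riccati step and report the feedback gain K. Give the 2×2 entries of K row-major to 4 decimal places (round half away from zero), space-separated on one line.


BᵀP = [1.1250 0.0000; -6.2500 -2.0000]
S = R + BᵀPB = [1/2 0; 0 2] + [0.5625 -1.1250; -1.1250 6.2500] = [1.0625 -1.1250; -1.1250 8.2500]
BᵀPA = [-2.2500 1.6875; 11.5000 -7.3750]
K = S⁻¹·BᵀPA = [-0.7500 0.7500; 1.2917 -0.7917]
A−BK = [-0.3333 0.3333; -0.2500 -0.2500]
AᵀP(A−BK) = [4.7083 -2.9583; -2.9583 1.9583]
P' = Q + AᵀP(A−BK) = [5.9583 -5.9583; -5.9583 10.9583]
tr(P') = 16.9167

-0.7500 0.7500 1.2917 -0.7917


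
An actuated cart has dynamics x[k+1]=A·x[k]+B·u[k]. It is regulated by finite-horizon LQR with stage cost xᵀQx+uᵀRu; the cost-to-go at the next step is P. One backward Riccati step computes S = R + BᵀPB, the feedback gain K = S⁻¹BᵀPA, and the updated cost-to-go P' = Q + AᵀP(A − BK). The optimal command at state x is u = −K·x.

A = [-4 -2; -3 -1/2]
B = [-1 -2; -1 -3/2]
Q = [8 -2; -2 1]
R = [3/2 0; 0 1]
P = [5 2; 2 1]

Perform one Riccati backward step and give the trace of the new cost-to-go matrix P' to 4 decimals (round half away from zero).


12.9782

BᵀP = [-7.0000 -3.0000; -13.0000 -5.5000]
S = R + BᵀPB = [3/2 0; 0 1] + [10.0000 18.5000; 18.5000 34.2500] = [11.5000 18.5000; 18.5000 35.2500]
BᵀPA = [37.0000 15.5000; 68.5000 28.7500]
K = S⁻¹·BᵀPA = [0.5861 0.2297; 1.6356 0.6950]
A−BK = [-0.1426 -0.3802; 0.0396 0.7723]
AᵀP(A−BK) = [3.2713 1.3901; 1.3901 0.7069]
P' = Q + AᵀP(A−BK) = [11.2713 -0.6099; -0.6099 1.7069]
tr(P') = 12.9782


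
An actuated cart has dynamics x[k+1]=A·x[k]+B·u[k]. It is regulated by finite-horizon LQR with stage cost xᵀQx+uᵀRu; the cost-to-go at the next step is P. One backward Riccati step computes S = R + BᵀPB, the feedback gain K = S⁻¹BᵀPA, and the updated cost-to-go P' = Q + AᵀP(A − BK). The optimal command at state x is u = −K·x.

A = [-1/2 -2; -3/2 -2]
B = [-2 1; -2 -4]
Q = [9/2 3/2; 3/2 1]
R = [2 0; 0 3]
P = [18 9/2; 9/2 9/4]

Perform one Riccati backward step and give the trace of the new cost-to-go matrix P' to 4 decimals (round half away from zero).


7.8114

BᵀP = [-45.0000 -13.5000; 0.0000 -4.5000]
S = R + BᵀPB = [2 0; 0 3] + [117.0000 9.0000; 9.0000 18.0000] = [119.0000 9.0000; 9.0000 21.0000]
BᵀPA = [42.7500 117.0000; 6.7500 9.0000]
K = S⁻¹·BᵀPA = [0.3462 0.9826; 0.1731 0.0074]
A−BK = [0.0192 -0.0422; -0.1154 -0.0050]
AᵀP(A−BK) = [0.3462 0.6923; 0.6923 1.9653]
P' = Q + AᵀP(A−BK) = [4.8462 2.1923; 2.1923 2.9653]
tr(P') = 7.8114


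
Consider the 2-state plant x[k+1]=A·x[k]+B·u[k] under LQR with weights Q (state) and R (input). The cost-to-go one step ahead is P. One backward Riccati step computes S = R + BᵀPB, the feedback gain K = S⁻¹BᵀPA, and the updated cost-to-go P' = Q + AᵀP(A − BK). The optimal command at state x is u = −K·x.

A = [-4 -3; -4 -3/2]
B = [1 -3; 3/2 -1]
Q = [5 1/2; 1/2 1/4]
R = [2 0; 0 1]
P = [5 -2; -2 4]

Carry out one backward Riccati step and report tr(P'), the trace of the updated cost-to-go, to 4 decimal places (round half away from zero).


14.3929

BᵀP = [2.0000 4.0000; -13.0000 2.0000]
S = R + BᵀPB = [2 0; 0 1] + [8.0000 -10.0000; -10.0000 37.0000] = [10.0000 -10.0000; -10.0000 38.0000]
BᵀPA = [-24.0000 -12.0000; 44.0000 36.0000]
K = S⁻¹·BᵀPA = [-1.6857 -0.3429; 0.7143 0.8571]
A−BK = [-0.1714 -0.0857; -0.7571 -0.1286]
AᵀP(A−BK) = [8.1143 2.0571; 2.0571 1.0286]
P' = Q + AᵀP(A−BK) = [13.1143 2.5571; 2.5571 1.2786]
tr(P') = 14.3929


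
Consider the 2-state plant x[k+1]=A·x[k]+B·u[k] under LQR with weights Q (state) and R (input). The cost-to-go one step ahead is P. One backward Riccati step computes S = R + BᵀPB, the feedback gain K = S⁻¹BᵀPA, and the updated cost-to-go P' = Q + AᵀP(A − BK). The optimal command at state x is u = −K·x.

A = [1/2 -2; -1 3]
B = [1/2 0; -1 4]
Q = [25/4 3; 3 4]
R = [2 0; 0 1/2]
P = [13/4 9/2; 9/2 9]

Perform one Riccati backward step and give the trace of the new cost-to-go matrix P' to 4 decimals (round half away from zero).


BᵀP = [-2.8750 -6.7500; 18.0000 36.0000]
S = R + BᵀPB = [2 0; 0 1/2] + [5.3125 -27.0000; -27.0000 144.0000] = [7.3125 -27.0000; -27.0000 144.5000]
BᵀPA = [5.3125 -14.5000; -27.0000 72.0000]
K = S⁻¹·BᵀPA = [0.1180 -0.4616; -0.1648 0.4120]
A−BK = [0.4410 -1.7692; -0.2228 0.8903]
AᵀP(A−BK) = [0.2360 -0.9232; -0.9232 3.6414]
P' = Q + AᵀP(A−BK) = [6.4860 2.0768; 2.0768 7.6414]
tr(P') = 14.1273

14.1273


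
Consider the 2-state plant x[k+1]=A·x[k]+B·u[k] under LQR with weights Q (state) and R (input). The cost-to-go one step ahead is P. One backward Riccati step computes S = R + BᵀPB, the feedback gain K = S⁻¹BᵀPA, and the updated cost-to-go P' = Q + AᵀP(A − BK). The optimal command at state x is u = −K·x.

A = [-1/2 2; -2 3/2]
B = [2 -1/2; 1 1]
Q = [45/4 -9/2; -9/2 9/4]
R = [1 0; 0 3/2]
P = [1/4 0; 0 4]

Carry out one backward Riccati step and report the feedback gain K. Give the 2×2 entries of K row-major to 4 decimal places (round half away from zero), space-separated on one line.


-0.8350 0.8997 -0.8641 0.4272

BᵀP = [0.5000 4.0000; -0.1250 4.0000]
S = R + BᵀPB = [1 0; 0 3/2] + [5.0000 3.7500; 3.7500 4.0625] = [6.0000 3.7500; 3.7500 5.5625]
BᵀPA = [-8.2500 7.0000; -7.9375 5.7500]
K = S⁻¹·BᵀPA = [-0.8350 0.8997; -0.8641 0.4272]
A−BK = [0.7379 0.4142; -0.3010 0.1731]
AᵀP(A−BK) = [2.3155 -1.4369; -1.4369 1.2460]
P' = Q + AᵀP(A−BK) = [13.5655 -5.9369; -5.9369 3.4960]
tr(P') = 17.0615


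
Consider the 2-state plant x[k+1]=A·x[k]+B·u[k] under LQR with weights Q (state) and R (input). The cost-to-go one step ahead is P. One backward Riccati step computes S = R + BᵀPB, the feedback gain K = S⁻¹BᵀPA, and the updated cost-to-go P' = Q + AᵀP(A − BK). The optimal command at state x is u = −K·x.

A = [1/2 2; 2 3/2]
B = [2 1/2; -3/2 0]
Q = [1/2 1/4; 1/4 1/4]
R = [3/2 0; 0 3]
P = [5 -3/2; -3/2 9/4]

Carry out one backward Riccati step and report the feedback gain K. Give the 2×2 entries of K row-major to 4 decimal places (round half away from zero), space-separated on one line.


BᵀP = [12.2500 -6.3750; 2.5000 -0.7500]
S = R + BᵀPB = [3/2 0; 0 3] + [34.0625 6.1250; 6.1250 1.2500] = [35.5625 6.1250; 6.1250 4.2500]
BᵀPA = [-6.6250 14.9375; -0.2500 3.8750]
K = S⁻¹·BᵀPA = [-0.2343 0.3498; 0.2789 0.4076]
A−BK = [0.8292 1.0965; 1.6485 2.0248]
AᵀP(A−BK) = [5.7673 7.0446; 7.0446 9.2574]
P' = Q + AᵀP(A−BK) = [6.2673 7.2946; 7.2946 9.5074]
tr(P') = 15.7748

-0.2343 0.3498 0.2789 0.4076


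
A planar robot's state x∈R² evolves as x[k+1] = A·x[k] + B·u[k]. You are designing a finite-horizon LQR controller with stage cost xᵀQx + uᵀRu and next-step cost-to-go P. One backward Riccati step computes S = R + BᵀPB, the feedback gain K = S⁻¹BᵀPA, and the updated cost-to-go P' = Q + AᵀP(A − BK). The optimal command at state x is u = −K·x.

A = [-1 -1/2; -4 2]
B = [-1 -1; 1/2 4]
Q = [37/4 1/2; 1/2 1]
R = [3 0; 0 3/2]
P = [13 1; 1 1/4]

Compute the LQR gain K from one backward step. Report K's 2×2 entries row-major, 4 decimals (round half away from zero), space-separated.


1.1276 0.0875 -0.1094 0.3536

BᵀP = [-12.5000 -0.8750; -9.0000 0.0000]
S = R + BᵀPB = [3 0; 0 3/2] + [12.0625 9.0000; 9.0000 9.0000] = [15.0625 9.0000; 9.0000 10.5000]
BᵀPA = [16.0000 4.5000; 9.0000 4.5000]
K = S⁻¹·BᵀPA = [1.1276 0.0875; -0.1094 0.3536]
A−BK = [0.0182 -0.0589; -4.1264 0.5419]
AᵀP(A−BK) = [7.9429 -0.0820; -0.0820 0.2652]
P' = Q + AᵀP(A−BK) = [17.1929 0.4180; 0.4180 1.2652]
tr(P') = 18.4581


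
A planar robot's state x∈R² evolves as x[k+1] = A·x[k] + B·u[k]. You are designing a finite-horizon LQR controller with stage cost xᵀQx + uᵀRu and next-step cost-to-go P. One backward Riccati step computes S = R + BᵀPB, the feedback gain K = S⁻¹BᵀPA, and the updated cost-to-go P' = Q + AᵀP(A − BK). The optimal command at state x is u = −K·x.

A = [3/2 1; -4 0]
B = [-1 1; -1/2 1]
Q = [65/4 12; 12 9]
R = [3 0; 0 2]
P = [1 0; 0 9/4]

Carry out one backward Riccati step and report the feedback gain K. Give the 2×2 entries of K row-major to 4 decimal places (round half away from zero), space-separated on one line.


BᵀP = [-1.0000 -1.1250; 1.0000 2.2500]
S = R + BᵀPB = [3 0; 0 2] + [1.5625 -2.1250; -2.1250 3.2500] = [4.5625 -2.1250; -2.1250 5.2500]
BᵀPA = [3.0000 -1.0000; -7.5000 1.0000]
K = S⁻¹·BᵀPA = [-0.0096 -0.1608; -1.4325 0.1254]
A−BK = [2.9228 0.7138; -2.5723 -0.2058]
AᵀP(A−BK) = [27.5354 2.9228; 2.9228 0.7138]
P' = Q + AᵀP(A−BK) = [43.7854 14.9228; 14.9228 9.7138]
tr(P') = 53.4992

-0.0096 -0.1608 -1.4325 0.1254


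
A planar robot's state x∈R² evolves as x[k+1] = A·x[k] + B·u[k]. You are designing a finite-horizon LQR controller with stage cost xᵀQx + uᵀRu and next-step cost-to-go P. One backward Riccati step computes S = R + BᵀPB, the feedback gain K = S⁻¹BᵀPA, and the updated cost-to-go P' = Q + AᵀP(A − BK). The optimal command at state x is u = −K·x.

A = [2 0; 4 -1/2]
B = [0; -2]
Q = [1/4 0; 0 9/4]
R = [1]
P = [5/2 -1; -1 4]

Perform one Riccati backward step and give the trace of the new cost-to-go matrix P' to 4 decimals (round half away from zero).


BᵀP = [2.0000 -8.0000]
S = R + BᵀPB = [1] + [16.0000] = [17.0000]
BᵀPA = [-28.0000 4.0000]
K = S⁻¹·BᵀPA = [-1.6471 0.2353]
A−BK = [2.0000 0.0000; 0.7059 -0.0294]
AᵀP(A−BK) = [11.8824 -0.4118; -0.4118 0.0588]
P' = Q + AᵀP(A−BK) = [12.1324 -0.4118; -0.4118 2.3088]
tr(P') = 14.4412

14.4412


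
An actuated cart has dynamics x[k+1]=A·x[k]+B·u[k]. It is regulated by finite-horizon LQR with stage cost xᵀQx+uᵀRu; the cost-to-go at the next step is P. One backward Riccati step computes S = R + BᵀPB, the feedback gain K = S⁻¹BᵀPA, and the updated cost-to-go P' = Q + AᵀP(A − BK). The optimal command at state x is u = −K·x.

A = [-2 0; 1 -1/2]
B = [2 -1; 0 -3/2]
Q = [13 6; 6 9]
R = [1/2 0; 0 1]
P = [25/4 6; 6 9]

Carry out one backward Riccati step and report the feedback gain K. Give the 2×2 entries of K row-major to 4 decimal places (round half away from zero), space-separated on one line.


-1.1130 0.1060 -0.5043 0.2853

BᵀP = [12.5000 12.0000; -15.2500 -19.5000]
S = R + BᵀPB = [1/2 0; 0 1] + [25.0000 -30.5000; -30.5000 44.5000] = [25.5000 -30.5000; -30.5000 45.5000]
BᵀPA = [-13.0000 -6.0000; 11.0000 9.7500]
K = S⁻¹·BᵀPA = [-1.1130 0.1060; -0.5043 0.2853]
A−BK = [-0.2783 0.0734; 0.2435 -0.0720]
AᵀP(A−BK) = [1.0783 -0.2609; -0.2609 0.1039]
P' = Q + AᵀP(A−BK) = [14.0783 5.7391; 5.7391 9.1039]
tr(P') = 23.1822


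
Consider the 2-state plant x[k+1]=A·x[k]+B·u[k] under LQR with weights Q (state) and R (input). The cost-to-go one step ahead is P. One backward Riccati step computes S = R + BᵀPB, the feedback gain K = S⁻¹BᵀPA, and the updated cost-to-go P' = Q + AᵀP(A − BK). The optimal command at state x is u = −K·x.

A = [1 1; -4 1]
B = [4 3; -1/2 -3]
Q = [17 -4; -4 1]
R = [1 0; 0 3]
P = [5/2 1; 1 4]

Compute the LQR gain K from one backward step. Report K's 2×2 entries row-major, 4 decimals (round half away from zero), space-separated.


BᵀP = [9.5000 2.0000; 4.5000 -9.0000]
S = R + BᵀPB = [1 0; 0 3] + [37.0000 22.5000; 22.5000 40.5000] = [38.0000 22.5000; 22.5000 43.5000]
BᵀPA = [1.5000 11.5000; 40.5000 -4.5000]
K = S⁻¹·BᵀPA = [-0.7377 0.5245; 1.3126 -0.3748]
A−BK = [0.0131 0.0262; -0.4310 0.1380]
AᵀP(A−BK) = [6.4454 -2.1092; -2.1092 0.7816]
P' = Q + AᵀP(A−BK) = [23.4454 -6.1092; -6.1092 1.7816]
tr(P') = 25.2269

-0.7377 0.5245 1.3126 -0.3748


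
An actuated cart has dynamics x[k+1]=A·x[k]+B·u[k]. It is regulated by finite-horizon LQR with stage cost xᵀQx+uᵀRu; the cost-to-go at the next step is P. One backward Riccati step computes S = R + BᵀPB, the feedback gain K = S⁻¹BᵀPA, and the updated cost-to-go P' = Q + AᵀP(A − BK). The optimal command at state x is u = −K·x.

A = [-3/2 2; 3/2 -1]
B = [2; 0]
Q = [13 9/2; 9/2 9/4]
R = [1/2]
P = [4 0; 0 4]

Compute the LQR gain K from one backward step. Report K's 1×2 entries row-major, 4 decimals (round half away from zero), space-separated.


BᵀP = [8.0000 0.0000]
S = R + BᵀPB = [1/2] + [16.0000] = [16.5000]
BᵀPA = [-12.0000 16.0000]
K = S⁻¹·BᵀPA = [-0.7273 0.9697]
A−BK = [-0.0455 0.0606; 1.5000 -1.0000]
AᵀP(A−BK) = [9.2727 -6.3636; -6.3636 4.4848]
P' = Q + AᵀP(A−BK) = [22.2727 -1.8636; -1.8636 6.7348]
tr(P') = 29.0076

-0.7273 0.9697


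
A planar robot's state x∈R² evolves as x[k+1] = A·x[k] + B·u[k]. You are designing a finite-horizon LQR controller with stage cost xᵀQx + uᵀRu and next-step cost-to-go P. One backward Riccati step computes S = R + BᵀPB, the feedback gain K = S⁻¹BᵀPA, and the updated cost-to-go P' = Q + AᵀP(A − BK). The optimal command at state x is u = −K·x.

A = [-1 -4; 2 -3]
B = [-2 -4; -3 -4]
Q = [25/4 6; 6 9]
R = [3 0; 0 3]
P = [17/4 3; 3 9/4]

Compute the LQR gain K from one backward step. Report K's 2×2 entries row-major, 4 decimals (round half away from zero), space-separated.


-0.0609 0.3769 -0.0278 0.6571

BᵀP = [-17.5000 -12.7500; -29.0000 -21.0000]
S = R + BᵀPB = [3 0; 0 3] + [73.2500 121.0000; 121.0000 200.0000] = [76.2500 121.0000; 121.0000 203.0000]
BᵀPA = [-8.0000 108.2500; -13.0000 179.0000]
K = S⁻¹·BᵀPA = [-0.0609 0.3769; -0.0278 0.6571]
A−BK = [-1.2328 -0.6177; 1.7064 0.7592]
AᵀP(A−BK) = [0.4022 0.0577; 0.0577 1.8263]
P' = Q + AᵀP(A−BK) = [6.6522 6.0577; 6.0577 10.8263]
tr(P') = 17.4785


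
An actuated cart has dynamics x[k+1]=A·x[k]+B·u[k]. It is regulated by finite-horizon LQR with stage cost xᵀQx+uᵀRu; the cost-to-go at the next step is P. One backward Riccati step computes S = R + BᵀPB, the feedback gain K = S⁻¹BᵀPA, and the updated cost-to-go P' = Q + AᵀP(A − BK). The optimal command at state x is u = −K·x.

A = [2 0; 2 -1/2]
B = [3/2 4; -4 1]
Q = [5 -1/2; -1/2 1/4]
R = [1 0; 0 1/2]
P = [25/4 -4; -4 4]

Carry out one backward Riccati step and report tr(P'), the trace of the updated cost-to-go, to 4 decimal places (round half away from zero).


BᵀP = [25.3750 -22.0000; 21.0000 -12.0000]
S = R + BᵀPB = [1 0; 0 1/2] + [126.0625 79.5000; 79.5000 72.0000] = [127.0625 79.5000; 79.5000 72.5000]
BᵀPA = [6.7500 11.0000; 18.0000 6.0000]
K = S⁻¹·BᵀPA = [-0.3256 0.1108; 0.6053 -0.0388]
A−BK = [0.0671 -0.0112; 0.0922 -0.0179]
AᵀP(A−BK) = [0.3019 -0.0502; -0.0502 0.0135]
P' = Q + AᵀP(A−BK) = [5.3019 -0.5502; -0.5502 0.2635]
tr(P') = 5.5654

5.5654


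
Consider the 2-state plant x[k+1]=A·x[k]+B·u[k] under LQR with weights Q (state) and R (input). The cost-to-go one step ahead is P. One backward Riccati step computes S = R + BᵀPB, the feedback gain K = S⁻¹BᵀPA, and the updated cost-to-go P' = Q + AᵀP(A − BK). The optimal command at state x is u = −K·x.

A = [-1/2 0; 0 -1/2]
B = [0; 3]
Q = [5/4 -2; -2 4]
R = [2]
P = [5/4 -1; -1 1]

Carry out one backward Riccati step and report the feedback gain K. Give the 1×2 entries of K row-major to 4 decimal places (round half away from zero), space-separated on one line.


0.1364 -0.1364

BᵀP = [-3.0000 3.0000]
S = R + BᵀPB = [2] + [9.0000] = [11.0000]
BᵀPA = [1.5000 -1.5000]
K = S⁻¹·BᵀPA = [0.1364 -0.1364]
A−BK = [-0.5000 0.0000; -0.4091 -0.0909]
AᵀP(A−BK) = [0.1080 -0.0455; -0.0455 0.0455]
P' = Q + AᵀP(A−BK) = [1.3580 -2.0455; -2.0455 4.0455]
tr(P') = 5.4034


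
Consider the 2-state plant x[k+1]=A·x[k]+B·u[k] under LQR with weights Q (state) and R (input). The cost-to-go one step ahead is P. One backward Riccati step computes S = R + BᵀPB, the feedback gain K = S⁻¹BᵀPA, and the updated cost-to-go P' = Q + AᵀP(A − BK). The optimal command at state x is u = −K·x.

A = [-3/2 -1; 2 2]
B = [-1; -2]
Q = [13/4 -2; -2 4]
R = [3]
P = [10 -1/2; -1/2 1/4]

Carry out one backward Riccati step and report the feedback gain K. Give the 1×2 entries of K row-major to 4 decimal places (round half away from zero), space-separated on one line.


BᵀP = [-9.0000 0.0000]
S = R + BᵀPB = [3] + [9.0000] = [12.0000]
BᵀPA = [13.5000 9.0000]
K = S⁻¹·BᵀPA = [1.1250 0.7500]
A−BK = [-0.3750 -0.2500; 4.2500 3.5000]
AᵀP(A−BK) = [11.3125 8.3750; 8.3750 6.2500]
P' = Q + AᵀP(A−BK) = [14.5625 6.3750; 6.3750 10.2500]
tr(P') = 24.8125

1.1250 0.7500


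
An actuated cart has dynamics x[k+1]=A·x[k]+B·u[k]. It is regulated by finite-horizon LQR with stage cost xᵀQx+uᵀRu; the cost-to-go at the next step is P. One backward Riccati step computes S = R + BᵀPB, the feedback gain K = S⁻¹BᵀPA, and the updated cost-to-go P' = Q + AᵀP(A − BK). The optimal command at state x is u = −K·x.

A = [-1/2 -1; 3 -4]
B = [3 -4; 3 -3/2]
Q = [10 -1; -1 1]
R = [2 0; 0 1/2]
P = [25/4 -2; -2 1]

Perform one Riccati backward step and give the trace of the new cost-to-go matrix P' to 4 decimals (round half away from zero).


17.4135

BᵀP = [12.7500 -3.0000; -22.0000 6.5000]
S = R + BᵀPB = [2 0; 0 1/2] + [29.2500 -46.5000; -46.5000 78.2500] = [31.2500 -46.5000; -46.5000 78.7500]
BᵀPA = [-15.3750 -0.7500; 30.5000 -4.0000]
K = S⁻¹·BᵀPA = [0.6946 -0.8205; 0.7974 -0.5353]
A−BK = [0.6060 -0.6796; 2.1124 -2.3415]
AᵀP(A−BK) = [2.9199 -3.1643; -3.1643 3.4936]
P' = Q + AᵀP(A−BK) = [12.9199 -4.1643; -4.1643 4.4936]
tr(P') = 17.4135


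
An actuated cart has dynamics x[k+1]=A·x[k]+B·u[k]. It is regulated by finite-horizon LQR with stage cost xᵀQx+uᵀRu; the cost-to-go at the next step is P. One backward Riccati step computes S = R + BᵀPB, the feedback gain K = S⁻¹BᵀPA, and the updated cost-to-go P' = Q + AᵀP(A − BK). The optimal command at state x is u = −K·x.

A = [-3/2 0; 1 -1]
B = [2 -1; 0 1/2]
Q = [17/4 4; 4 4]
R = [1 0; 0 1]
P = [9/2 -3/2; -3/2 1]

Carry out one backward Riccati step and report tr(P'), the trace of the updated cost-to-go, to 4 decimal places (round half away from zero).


BᵀP = [9.0000 -3.0000; -5.2500 2.0000]
S = R + BᵀPB = [1 0; 0 1] + [18.0000 -10.5000; -10.5000 6.2500] = [19.0000 -10.5000; -10.5000 7.2500]
BᵀPA = [-16.5000 3.0000; 9.8750 -2.0000]
K = S⁻¹·BᵀPA = [-0.5795 0.0273; 0.5227 -0.2364]
A−BK = [0.1818 -0.2909; 0.7386 -0.8818]
AᵀP(A−BK) = [0.9006 -0.4659; -0.4659 0.4455]
P' = Q + AᵀP(A−BK) = [5.1506 3.5341; 3.5341 4.4455]
tr(P') = 9.5960

9.5960


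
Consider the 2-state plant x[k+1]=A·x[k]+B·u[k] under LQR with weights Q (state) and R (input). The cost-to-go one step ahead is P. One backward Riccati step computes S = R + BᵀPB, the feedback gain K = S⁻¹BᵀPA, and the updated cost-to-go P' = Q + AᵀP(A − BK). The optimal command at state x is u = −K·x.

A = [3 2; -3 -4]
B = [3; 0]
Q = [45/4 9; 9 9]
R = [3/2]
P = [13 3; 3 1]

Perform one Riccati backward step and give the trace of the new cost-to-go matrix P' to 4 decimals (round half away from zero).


29.0095

BᵀP = [39.0000 9.0000]
S = R + BᵀPB = [3/2] + [117.0000] = [118.5000]
BᵀPA = [90.0000 42.0000]
K = S⁻¹·BᵀPA = [0.7595 0.3544]
A−BK = [0.7215 0.9367; -3.0000 -4.0000]
AᵀP(A−BK) = [3.6456 4.1013; 4.1013 5.1139]
P' = Q + AᵀP(A−BK) = [14.8956 13.1013; 13.1013 14.1139]
tr(P') = 29.0095


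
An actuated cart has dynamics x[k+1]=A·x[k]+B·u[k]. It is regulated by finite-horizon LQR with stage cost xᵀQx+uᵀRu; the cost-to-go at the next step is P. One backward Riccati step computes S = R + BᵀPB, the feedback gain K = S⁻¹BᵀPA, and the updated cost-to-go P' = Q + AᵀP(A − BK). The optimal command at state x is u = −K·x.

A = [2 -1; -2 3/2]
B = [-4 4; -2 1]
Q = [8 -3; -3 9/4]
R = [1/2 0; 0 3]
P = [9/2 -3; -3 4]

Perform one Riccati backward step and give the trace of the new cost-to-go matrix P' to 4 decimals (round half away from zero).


32.2303

BᵀP = [-12.0000 4.0000; 15.0000 -8.0000]
S = R + BᵀPB = [1/2 0; 0 3] + [40.0000 -44.0000; -44.0000 52.0000] = [40.5000 -44.0000; -44.0000 55.0000]
BᵀPA = [-32.0000 18.0000; 46.0000 -27.0000]
K = S⁻¹·BᵀPA = [0.9057 -0.6792; 1.5609 -1.0343]
A−BK = [-0.6209 0.4202; -1.7496 1.1758]
AᵀP(A−BK) = [15.1801 -10.1578; -10.1578 6.8002]
P' = Q + AᵀP(A−BK) = [23.1801 -13.1578; -13.1578 9.0502]
tr(P') = 32.2303


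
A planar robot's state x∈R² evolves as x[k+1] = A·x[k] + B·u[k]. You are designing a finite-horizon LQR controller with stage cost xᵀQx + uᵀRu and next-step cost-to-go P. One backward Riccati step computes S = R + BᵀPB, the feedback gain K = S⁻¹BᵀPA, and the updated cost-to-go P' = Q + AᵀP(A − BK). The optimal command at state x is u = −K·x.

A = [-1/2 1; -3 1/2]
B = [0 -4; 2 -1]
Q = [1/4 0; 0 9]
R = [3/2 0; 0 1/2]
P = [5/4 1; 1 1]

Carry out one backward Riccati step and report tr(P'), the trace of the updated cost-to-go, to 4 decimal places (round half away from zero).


10.2412

BᵀP = [2.0000 2.0000; -6.0000 -5.0000]
S = R + BᵀPB = [3/2 0; 0 1/2] + [4.0000 -10.0000; -10.0000 29.0000] = [5.5000 -10.0000; -10.0000 29.5000]
BᵀPA = [-7.0000 3.0000; 18.0000 -8.5000]
K = S⁻¹·BᵀPA = [-0.4257 0.0562; 0.4659 -0.2691]
A−BK = [1.3635 -0.0763; -1.6827 0.1185]
AᵀP(A−BK) = [0.9470 -0.1381; -0.1381 0.0442]
P' = Q + AᵀP(A−BK) = [1.1970 -0.1381; -0.1381 9.0442]
tr(P') = 10.2412


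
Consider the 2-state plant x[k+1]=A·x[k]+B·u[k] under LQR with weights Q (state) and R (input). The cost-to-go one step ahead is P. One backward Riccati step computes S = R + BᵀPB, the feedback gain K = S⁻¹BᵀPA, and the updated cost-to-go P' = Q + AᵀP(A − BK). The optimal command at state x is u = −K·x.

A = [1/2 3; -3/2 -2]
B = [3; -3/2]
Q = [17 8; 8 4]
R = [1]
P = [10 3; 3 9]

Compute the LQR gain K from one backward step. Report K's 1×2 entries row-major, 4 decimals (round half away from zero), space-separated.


BᵀP = [25.5000 -4.5000]
S = R + BᵀPB = [1] + [83.2500] = [84.2500]
BᵀPA = [19.5000 85.5000]
K = S⁻¹·BᵀPA = [0.2315 1.0148]
A−BK = [-0.1944 -0.0445; -1.1528 -0.4777]
AᵀP(A−BK) = [13.7366 5.7107; 5.7107 3.2315]
P' = Q + AᵀP(A−BK) = [30.7366 13.7107; 13.7107 7.2315]
tr(P') = 37.9681

0.2315 1.0148


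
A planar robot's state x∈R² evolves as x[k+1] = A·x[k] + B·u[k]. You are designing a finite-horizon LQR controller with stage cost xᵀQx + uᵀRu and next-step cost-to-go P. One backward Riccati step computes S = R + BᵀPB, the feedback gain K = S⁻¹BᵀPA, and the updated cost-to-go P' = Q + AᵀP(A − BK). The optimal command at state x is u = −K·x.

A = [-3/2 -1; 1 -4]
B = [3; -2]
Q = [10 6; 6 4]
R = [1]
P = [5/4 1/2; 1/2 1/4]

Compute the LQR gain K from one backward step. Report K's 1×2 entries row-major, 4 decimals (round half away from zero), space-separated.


-0.4310 -0.9310

BᵀP = [2.7500 1.0000]
S = R + BᵀPB = [1] + [6.2500] = [7.2500]
BᵀPA = [-3.1250 -6.7500]
K = S⁻¹·BᵀPA = [-0.4310 -0.9310]
A−BK = [-0.2069 1.7931; 0.1379 -5.8621]
AᵀP(A−BK) = [0.2155 0.4655; 0.4655 2.9655]
P' = Q + AᵀP(A−BK) = [10.2155 6.4655; 6.4655 6.9655]
tr(P') = 17.1810


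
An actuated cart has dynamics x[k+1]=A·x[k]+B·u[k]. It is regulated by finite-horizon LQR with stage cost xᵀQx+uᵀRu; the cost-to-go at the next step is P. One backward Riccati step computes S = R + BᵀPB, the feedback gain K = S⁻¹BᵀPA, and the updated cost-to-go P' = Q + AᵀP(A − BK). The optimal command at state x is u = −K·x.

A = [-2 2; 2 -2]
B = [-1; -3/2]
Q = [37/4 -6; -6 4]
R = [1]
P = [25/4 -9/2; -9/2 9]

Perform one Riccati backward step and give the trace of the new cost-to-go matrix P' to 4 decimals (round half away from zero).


BᵀP = [0.5000 -9.0000]
S = R + BᵀPB = [1] + [13.0000] = [14.0000]
BᵀPA = [-19.0000 19.0000]
K = S⁻¹·BᵀPA = [-1.3571 1.3571]
A−BK = [-3.3571 3.3571; -0.0357 0.0357]
AᵀP(A−BK) = [71.2143 -71.2143; -71.2143 71.2143]
P' = Q + AᵀP(A−BK) = [80.4643 -77.2143; -77.2143 75.2143]
tr(P') = 155.6786

155.6786


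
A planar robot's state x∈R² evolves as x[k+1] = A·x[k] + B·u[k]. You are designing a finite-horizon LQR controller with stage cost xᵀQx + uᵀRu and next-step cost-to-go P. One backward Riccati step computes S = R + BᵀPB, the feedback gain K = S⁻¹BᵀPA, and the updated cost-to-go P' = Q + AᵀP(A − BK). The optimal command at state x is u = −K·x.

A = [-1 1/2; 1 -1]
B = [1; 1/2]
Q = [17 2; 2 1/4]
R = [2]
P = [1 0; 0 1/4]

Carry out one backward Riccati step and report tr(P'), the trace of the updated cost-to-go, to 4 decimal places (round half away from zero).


18.7041

BᵀP = [1.0000 0.1250]
S = R + BᵀPB = [2] + [1.0625] = [3.0625]
BᵀPA = [-0.8750 0.3750]
K = S⁻¹·BᵀPA = [-0.2857 0.1224]
A−BK = [-0.7143 0.3776; 1.1429 -1.0612]
AᵀP(A−BK) = [1.0000 -0.6429; -0.6429 0.4541]
P' = Q + AᵀP(A−BK) = [18.0000 1.3571; 1.3571 0.7041]
tr(P') = 18.7041


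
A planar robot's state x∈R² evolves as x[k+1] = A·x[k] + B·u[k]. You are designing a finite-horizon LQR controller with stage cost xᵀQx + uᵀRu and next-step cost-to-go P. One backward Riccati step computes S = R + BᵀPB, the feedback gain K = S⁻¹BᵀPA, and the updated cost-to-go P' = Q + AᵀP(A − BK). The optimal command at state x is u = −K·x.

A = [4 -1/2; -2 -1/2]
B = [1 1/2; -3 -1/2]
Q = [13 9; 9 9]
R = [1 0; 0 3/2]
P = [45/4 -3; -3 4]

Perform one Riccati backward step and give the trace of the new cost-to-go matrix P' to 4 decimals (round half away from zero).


BᵀP = [20.2500 -15.0000; 7.1250 -3.5000]
S = R + BᵀPB = [1 0; 0 3/2] + [65.2500 17.6250; 17.6250 5.3125] = [66.2500 17.6250; 17.6250 6.8125]
BᵀPA = [111.0000 -2.6250; 35.5000 -1.8125]
K = S⁻¹·BᵀPA = [0.9276 0.1000; 2.8112 -0.5247]
A−BK = [1.6668 -0.3376; 2.1884 -0.4625]
AᵀP(A−BK) = [41.2403 -7.9698; -7.9698 1.6239]
P' = Q + AᵀP(A−BK) = [54.2403 1.0302; 1.0302 10.6239]
tr(P') = 64.8643

64.8643


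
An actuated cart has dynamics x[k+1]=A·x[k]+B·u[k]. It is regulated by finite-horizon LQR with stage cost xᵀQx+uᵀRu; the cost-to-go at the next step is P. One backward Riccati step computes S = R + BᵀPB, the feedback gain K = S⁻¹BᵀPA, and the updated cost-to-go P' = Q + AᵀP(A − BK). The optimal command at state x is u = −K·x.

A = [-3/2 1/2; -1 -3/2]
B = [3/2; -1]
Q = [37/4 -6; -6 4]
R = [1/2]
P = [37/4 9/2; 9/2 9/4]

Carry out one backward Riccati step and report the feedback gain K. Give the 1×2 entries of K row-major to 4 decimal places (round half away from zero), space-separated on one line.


-1.8447 -0.2050

BᵀP = [9.3750 4.5000]
S = R + BᵀPB = [1/2] + [9.5625] = [10.0625]
BᵀPA = [-18.5625 -2.0625]
K = S⁻¹·BᵀPA = [-1.8447 -0.2050]
A−BK = [1.2671 0.8075; -2.8447 -1.7050]
AᵀP(A−BK) = [2.3199 0.5078; 0.5078 0.2023]
P' = Q + AᵀP(A−BK) = [11.5699 -5.4922; -5.4922 4.2023]
tr(P') = 15.7721


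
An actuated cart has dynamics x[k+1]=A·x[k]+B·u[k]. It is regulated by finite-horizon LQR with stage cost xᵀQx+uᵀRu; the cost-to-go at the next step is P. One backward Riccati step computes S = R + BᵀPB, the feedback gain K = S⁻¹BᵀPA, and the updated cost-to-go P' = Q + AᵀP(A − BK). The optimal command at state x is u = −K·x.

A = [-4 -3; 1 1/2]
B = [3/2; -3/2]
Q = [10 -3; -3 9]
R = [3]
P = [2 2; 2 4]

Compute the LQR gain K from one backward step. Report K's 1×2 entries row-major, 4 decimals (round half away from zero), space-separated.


BᵀP = [0.0000 -3.0000]
S = R + BᵀPB = [3] + [4.5000] = [7.5000]
BᵀPA = [-3.0000 -1.5000]
K = S⁻¹·BᵀPA = [-0.4000 -0.2000]
A−BK = [-3.4000 -2.7000; 0.4000 0.2000]
AᵀP(A−BK) = [18.8000 15.4000; 15.4000 12.7000]
P' = Q + AᵀP(A−BK) = [28.8000 12.4000; 12.4000 21.7000]
tr(P') = 50.5000

-0.4000 -0.2000


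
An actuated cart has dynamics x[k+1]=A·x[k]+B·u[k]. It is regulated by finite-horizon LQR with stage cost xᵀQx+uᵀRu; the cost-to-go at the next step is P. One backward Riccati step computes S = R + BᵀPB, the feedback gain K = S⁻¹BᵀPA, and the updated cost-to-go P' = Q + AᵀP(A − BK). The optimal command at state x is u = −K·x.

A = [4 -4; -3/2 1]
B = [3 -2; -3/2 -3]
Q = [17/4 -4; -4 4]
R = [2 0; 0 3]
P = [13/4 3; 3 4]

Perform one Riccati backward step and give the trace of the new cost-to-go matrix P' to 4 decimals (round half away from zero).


BᵀP = [5.2500 3.0000; -15.5000 -18.0000]
S = R + BᵀPB = [2 0; 0 3] + [11.2500 -19.5000; -19.5000 85.0000] = [13.2500 -19.5000; -19.5000 88.0000]
BᵀPA = [16.5000 -18.0000; -35.0000 44.0000]
K = S⁻¹·BᵀPA = [0.9793 -0.9240; -0.1807 0.2953]
A−BK = [0.7006 -0.6376; -0.5732 0.4998]
AᵀP(A−BK) = [2.5161 -2.4206; -2.4206 2.3773]
P' = Q + AᵀP(A−BK) = [6.7661 -6.4206; -6.4206 6.3773]
tr(P') = 13.1434

13.1434


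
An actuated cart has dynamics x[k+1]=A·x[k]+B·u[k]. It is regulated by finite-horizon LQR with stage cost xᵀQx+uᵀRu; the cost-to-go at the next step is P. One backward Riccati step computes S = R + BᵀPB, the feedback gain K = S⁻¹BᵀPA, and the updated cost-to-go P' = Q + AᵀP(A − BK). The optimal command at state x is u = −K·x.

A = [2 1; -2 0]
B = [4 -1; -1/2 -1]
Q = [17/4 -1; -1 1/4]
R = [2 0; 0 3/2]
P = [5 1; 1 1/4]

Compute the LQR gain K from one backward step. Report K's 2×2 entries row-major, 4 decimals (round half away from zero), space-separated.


BᵀP = [19.5000 3.8750; -6.0000 -1.2500]
S = R + BᵀPB = [2 0; 0 3/2] + [76.0625 -23.3750; -23.3750 7.2500] = [78.0625 -23.3750; -23.3750 8.7500]
BᵀPA = [31.2500 19.5000; -9.5000 -6.0000]
K = S⁻¹·BᵀPA = [0.3759 0.2223; -0.0814 -0.0919]
A−BK = [0.4148 0.0190; -1.8934 0.0192]
AᵀP(A−BK) = [0.4784 0.1807; 0.1807 0.1141]
P' = Q + AᵀP(A−BK) = [4.7284 -0.8193; -0.8193 0.3641]
tr(P') = 5.0925

0.3759 0.2223 -0.0814 -0.0919


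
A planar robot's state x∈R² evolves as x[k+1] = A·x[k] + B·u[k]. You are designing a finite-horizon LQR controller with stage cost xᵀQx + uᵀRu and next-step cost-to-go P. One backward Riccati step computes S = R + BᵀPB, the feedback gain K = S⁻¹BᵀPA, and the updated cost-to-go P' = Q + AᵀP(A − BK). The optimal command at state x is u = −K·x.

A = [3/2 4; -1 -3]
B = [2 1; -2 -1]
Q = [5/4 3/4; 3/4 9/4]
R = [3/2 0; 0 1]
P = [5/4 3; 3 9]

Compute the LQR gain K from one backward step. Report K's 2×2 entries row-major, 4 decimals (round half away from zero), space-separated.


0.2714 0.8844 0.2035 0.6633

BᵀP = [-3.5000 -12.0000; -1.7500 -6.0000]
S = R + BᵀPB = [3/2 0; 0 1] + [17.0000 8.5000; 8.5000 4.2500] = [18.5000 8.5000; 8.5000 5.2500]
BᵀPA = [6.7500 22.0000; 3.3750 11.0000]
K = S⁻¹·BᵀPA = [0.2714 0.8844; 0.2035 0.6633]
A−BK = [0.7538 1.5678; -0.2538 -0.5678]
AᵀP(A−BK) = [0.2940 0.7915; 0.7915 2.2462]
P' = Q + AᵀP(A−BK) = [1.5440 1.5415; 1.5415 4.4962]
tr(P') = 6.0402


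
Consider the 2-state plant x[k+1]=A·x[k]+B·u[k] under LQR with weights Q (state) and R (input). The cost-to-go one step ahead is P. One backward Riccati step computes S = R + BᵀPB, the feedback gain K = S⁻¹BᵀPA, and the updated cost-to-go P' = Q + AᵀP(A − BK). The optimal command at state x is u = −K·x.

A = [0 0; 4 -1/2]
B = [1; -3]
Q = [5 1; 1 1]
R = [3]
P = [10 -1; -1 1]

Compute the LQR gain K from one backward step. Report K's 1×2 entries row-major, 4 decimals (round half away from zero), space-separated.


-0.5714 0.0714

BᵀP = [13.0000 -4.0000]
S = R + BᵀPB = [3] + [25.0000] = [28.0000]
BᵀPA = [-16.0000 2.0000]
K = S⁻¹·BᵀPA = [-0.5714 0.0714]
A−BK = [0.5714 -0.0714; 2.2857 -0.2857]
AᵀP(A−BK) = [6.8571 -0.8571; -0.8571 0.1071]
P' = Q + AᵀP(A−BK) = [11.8571 0.1429; 0.1429 1.1071]
tr(P') = 12.9643


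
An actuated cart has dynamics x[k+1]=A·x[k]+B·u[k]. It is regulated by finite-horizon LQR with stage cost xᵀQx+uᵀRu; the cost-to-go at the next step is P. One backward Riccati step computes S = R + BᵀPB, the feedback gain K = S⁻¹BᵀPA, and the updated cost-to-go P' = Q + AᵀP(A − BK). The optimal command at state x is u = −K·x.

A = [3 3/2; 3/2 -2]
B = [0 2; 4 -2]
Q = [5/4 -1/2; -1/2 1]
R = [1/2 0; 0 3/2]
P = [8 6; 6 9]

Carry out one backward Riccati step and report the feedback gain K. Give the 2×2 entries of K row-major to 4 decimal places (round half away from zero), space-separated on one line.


1.0989 -0.1351 1.3662 0.6864

BᵀP = [24.0000 36.0000; 4.0000 -6.0000]
S = R + BᵀPB = [1/2 0; 0 3/2] + [144.0000 -24.0000; -24.0000 20.0000] = [144.5000 -24.0000; -24.0000 21.5000]
BᵀPA = [126.0000 -36.0000; 3.0000 18.0000]
K = S⁻¹·BᵀPA = [1.0989 -0.1351; 1.3662 0.6864]
A−BK = [0.2676 0.1273; -0.1631 -0.0867]
AᵀP(A−BK) = [3.6921 1.4683; 1.4683 0.7806]
P' = Q + AᵀP(A−BK) = [4.9421 0.9683; 0.9683 1.7806]
tr(P') = 6.7227


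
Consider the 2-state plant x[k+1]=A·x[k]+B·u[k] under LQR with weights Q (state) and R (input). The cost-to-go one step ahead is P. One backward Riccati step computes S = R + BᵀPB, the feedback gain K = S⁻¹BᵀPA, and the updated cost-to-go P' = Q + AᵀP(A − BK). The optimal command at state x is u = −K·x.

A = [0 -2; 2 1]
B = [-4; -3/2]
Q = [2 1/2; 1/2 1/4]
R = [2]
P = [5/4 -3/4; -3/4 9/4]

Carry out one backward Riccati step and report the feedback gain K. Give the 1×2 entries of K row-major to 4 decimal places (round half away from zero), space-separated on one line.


-0.0415 0.4083

BᵀP = [-3.8750 -0.3750]
S = R + BᵀPB = [2] + [16.0625] = [18.0625]
BᵀPA = [-0.7500 7.3750]
K = S⁻¹·BᵀPA = [-0.0415 0.4083]
A−BK = [-0.1661 -0.3668; 1.9377 1.6125]
AᵀP(A−BK) = [8.9689 7.8062; 7.8062 7.2388]
P' = Q + AᵀP(A−BK) = [10.9689 8.3062; 8.3062 7.4888]
tr(P') = 18.4576


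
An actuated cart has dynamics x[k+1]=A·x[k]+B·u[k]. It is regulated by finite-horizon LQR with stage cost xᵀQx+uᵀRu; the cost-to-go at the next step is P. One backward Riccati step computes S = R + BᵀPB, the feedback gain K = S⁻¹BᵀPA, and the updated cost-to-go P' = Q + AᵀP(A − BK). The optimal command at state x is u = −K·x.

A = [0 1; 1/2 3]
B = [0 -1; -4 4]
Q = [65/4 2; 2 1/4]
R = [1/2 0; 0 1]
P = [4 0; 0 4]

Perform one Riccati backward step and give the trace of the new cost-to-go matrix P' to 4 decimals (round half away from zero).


18.3914

BᵀP = [0.0000 -16.0000; -4.0000 16.0000]
S = R + BᵀPB = [1/2 0; 0 1] + [64.0000 -64.0000; -64.0000 68.0000] = [64.5000 -64.0000; -64.0000 69.0000]
BᵀPA = [-8.0000 -48.0000; 8.0000 44.0000]
K = S⁻¹·BᵀPA = [-0.1128 -1.3992; 0.0113 -0.6601]
A−BK = [0.0113 0.3399; 0.0035 0.0437]
AᵀP(A−BK) = [0.0071 0.0874; 0.0874 1.8843]
P' = Q + AᵀP(A−BK) = [16.2571 2.0874; 2.0874 2.1343]
tr(P') = 18.3914


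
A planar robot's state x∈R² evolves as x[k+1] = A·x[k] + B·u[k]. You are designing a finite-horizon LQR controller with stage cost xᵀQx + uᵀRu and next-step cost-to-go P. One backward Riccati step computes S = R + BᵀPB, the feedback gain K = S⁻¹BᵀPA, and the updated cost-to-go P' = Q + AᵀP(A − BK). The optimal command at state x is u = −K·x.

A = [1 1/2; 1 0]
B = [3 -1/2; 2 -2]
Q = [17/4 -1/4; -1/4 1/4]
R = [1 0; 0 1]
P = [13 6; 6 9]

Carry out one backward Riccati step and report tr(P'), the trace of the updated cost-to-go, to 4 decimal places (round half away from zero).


4.7009

BᵀP = [51.0000 36.0000; -18.5000 -21.0000]
S = R + BᵀPB = [1 0; 0 1] + [225.0000 -97.5000; -97.5000 51.2500] = [226.0000 -97.5000; -97.5000 52.2500]
BᵀPA = [87.0000 25.5000; -39.5000 -9.2500]
K = S⁻¹·BᵀPA = [0.3017 0.1870; -0.1931 0.1719]
A−BK = [-0.0015 0.0250; 0.0105 -0.0302]
AᵀP(A−BK) = [0.1291 0.0217; 0.0217 0.0718]
P' = Q + AᵀP(A−BK) = [4.3791 -0.2283; -0.2283 0.3218]
tr(P') = 4.7009


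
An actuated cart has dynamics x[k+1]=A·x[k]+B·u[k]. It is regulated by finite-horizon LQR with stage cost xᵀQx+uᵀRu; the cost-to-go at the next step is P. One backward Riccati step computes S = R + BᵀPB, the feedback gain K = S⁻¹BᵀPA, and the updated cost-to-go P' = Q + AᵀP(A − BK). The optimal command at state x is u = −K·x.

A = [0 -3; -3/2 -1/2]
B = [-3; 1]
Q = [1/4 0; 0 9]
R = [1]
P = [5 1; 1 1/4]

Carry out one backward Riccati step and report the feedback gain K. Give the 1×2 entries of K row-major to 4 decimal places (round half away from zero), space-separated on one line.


0.1025 1.0776

BᵀP = [-14.0000 -2.7500]
S = R + BᵀPB = [1] + [39.2500] = [40.2500]
BᵀPA = [4.1250 43.3750]
K = S⁻¹·BᵀPA = [0.1025 1.0776]
A−BK = [0.3075 0.2329; -1.6025 -1.5776]
AᵀP(A−BK) = [0.1398 0.2422; 0.2422 1.3199]
P' = Q + AᵀP(A−BK) = [0.3898 0.2422; 0.2422 10.3199]
tr(P') = 10.7096


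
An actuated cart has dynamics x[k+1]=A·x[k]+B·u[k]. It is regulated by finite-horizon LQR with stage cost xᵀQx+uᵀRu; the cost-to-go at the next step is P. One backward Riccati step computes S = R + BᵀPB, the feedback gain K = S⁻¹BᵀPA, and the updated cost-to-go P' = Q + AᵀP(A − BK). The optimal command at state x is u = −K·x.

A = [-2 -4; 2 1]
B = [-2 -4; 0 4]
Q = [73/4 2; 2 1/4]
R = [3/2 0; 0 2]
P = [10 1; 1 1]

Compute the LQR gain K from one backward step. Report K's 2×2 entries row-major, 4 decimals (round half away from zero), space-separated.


0.0823 1.1657 0.4526 0.4114

BᵀP = [-20.0000 -2.0000; -36.0000 0.0000]
S = R + BᵀPB = [3/2 0; 0 2] + [40.0000 72.0000; 72.0000 144.0000] = [41.5000 72.0000; 72.0000 146.0000]
BᵀPA = [36.0000 78.0000; 72.0000 144.0000]
K = S⁻¹·BᵀPA = [0.0823 1.1657; 0.4526 0.4114]
A−BK = [-0.0251 -0.0229; 0.1897 -0.6457]
AᵀP(A−BK) = [0.4526 0.4114; 0.4114 2.8286]
P' = Q + AᵀP(A−BK) = [18.7026 2.4114; 2.4114 3.0786]
tr(P') = 21.7811


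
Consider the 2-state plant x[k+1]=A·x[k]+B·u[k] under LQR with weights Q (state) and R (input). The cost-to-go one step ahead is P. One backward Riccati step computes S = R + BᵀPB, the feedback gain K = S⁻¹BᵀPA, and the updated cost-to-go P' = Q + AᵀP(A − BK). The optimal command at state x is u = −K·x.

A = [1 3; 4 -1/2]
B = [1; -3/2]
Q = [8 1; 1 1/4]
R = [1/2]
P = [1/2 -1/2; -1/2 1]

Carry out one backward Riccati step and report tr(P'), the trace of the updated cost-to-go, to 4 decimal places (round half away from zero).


BᵀP = [1.2500 -2.0000]
S = R + BᵀPB = [1/2] + [4.2500] = [4.7500]
BᵀPA = [-6.7500 4.7500]
K = S⁻¹·BᵀPA = [-1.4211 1.0000]
A−BK = [2.4211 2.0000; 1.8684 1.0000]
AᵀP(A−BK) = [2.9079 0.5000; 0.5000 1.5000]
P' = Q + AᵀP(A−BK) = [10.9079 1.5000; 1.5000 1.7500]
tr(P') = 12.6579

12.6579


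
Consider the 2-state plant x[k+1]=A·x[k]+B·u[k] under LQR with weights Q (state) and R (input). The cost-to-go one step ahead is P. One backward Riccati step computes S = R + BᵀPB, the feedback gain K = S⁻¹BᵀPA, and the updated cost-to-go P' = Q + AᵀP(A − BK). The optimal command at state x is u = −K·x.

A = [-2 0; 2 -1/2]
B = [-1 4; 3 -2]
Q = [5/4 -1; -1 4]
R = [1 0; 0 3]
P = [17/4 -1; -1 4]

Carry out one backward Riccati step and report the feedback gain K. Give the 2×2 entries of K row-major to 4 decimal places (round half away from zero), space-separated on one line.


0.4135 -0.1843 -0.3812 -0.0402

BᵀP = [-7.2500 13.0000; 19.0000 -12.0000]
S = R + BᵀPB = [1 0; 0 3] + [46.2500 -55.0000; -55.0000 100.0000] = [47.2500 -55.0000; -55.0000 103.0000]
BᵀPA = [40.5000 -6.5000; -62.0000 6.0000]
K = S⁻¹·BᵀPA = [0.4135 -0.1843; -0.3812 -0.0402]
A−BK = [-0.0619 -0.0236; -0.0027 -0.0274]
AᵀP(A−BK) = [0.6228 -0.0255; -0.0255 0.0429]
P' = Q + AᵀP(A−BK) = [1.8728 -1.0255; -1.0255 4.0429]
tr(P') = 5.9157


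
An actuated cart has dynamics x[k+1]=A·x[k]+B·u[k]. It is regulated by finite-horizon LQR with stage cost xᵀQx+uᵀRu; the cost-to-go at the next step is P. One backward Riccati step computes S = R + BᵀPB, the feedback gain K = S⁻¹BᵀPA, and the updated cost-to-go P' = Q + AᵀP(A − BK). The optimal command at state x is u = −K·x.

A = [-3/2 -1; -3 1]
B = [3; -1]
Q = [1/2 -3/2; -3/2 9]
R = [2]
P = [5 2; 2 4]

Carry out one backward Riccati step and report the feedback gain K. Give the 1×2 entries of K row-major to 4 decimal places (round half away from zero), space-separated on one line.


-0.6538 -0.2821

BᵀP = [13.0000 2.0000]
S = R + BᵀPB = [2] + [37.0000] = [39.0000]
BᵀPA = [-25.5000 -11.0000]
K = S⁻¹·BᵀPA = [-0.6538 -0.2821]
A−BK = [0.4615 -0.1538; -3.6538 0.7179]
AᵀP(A−BK) = [48.5769 -8.6923; -8.6923 1.8974]
P' = Q + AᵀP(A−BK) = [49.0769 -10.1923; -10.1923 10.8974]
tr(P') = 59.9744
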